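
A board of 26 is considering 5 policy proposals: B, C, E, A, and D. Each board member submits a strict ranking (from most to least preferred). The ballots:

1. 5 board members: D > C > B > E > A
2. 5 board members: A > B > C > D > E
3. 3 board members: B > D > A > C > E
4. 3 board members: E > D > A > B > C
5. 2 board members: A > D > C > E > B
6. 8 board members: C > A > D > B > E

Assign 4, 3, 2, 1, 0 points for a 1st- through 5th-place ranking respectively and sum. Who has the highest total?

D

B: 5·2 + 5·3 + 3·4 + 3·1 + 2·0 + 8·1 = 48
C: 5·3 + 5·2 + 3·1 + 3·0 + 2·2 + 8·4 = 64
E: 5·1 + 5·0 + 3·0 + 3·4 + 2·1 + 8·0 = 19
A: 5·0 + 5·4 + 3·2 + 3·2 + 2·4 + 8·3 = 64
D: 5·4 + 5·1 + 3·3 + 3·3 + 2·3 + 8·2 = 65
D has the highest Borda score (65).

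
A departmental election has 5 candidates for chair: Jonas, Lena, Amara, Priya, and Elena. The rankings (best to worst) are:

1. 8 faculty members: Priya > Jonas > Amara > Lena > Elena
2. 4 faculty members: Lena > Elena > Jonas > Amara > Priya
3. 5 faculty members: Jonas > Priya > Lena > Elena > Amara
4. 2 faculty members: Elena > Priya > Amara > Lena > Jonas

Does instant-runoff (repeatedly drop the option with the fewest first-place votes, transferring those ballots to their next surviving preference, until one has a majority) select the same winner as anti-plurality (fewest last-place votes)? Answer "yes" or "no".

Instant-runoff — R1 Jonas 5, Lena 4, Amara 0, Priya 8, Elena 2 (Amara out); R2 Jonas 5, Lena 4, Priya 8, Elena 2 (Elena out); R3 Jonas 5, Lena 4, Priya 10 (Priya winner). Winner: Priya.
Anti-plurality — last-place votes: Jonas 2, Lena 0, Amara 5, Priya 4, Elena 8. Winner: Lena.
The two methods disagree.

no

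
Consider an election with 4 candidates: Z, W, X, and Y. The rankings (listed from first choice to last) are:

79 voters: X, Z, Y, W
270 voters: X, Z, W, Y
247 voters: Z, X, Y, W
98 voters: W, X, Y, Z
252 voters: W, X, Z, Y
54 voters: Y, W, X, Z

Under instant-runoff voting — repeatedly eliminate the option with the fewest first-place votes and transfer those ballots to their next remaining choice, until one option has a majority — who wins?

X

Round 1: Z 247, W 350, X 349, Y 54. Eliminate Y.
Round 2: Z 247, W 404, X 349. Eliminate Z.
Round 3: W 404, X 596. X has a majority.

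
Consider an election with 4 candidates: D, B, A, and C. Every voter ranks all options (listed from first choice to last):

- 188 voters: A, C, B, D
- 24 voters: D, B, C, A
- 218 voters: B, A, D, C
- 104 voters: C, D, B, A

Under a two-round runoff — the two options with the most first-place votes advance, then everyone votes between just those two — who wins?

B

Round 1 first-place votes: D 24, B 218, A 188, C 104.
B and A advance.
Runoff: B is preferred to A by 346 voters; A by 188.
B wins the runoff.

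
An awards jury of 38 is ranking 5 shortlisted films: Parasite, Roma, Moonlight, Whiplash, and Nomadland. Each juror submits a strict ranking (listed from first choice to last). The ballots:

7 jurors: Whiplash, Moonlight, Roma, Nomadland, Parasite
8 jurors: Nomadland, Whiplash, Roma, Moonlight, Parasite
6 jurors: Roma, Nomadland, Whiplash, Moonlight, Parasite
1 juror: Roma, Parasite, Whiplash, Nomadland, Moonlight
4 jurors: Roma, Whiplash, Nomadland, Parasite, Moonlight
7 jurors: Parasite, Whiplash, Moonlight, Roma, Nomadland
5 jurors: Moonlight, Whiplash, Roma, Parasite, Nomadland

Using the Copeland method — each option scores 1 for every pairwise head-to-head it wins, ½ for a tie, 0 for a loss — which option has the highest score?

Whiplash

Parasite: loses to Roma, Moonlight, Whiplash, and Nomadland → score 0.
Roma: beats Parasite and Nomadland; ties Moonlight; loses to Whiplash → score 2.5.
Moonlight: beats Parasite; ties Roma and Nomadland; loses to Whiplash → score 2.
Whiplash: beats Parasite, Roma, Moonlight, and Nomadland → score 4.
Nomadland: beats Parasite; ties Moonlight; loses to Roma and Whiplash → score 1.5.
Whiplash has the best pairwise record.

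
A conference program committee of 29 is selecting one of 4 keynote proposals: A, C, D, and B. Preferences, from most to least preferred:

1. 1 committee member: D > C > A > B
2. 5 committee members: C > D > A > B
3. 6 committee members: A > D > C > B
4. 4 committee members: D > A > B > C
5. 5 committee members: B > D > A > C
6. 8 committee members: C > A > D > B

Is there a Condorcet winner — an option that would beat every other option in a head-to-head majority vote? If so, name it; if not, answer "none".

D

D vs A: 15–14 for D.
D vs C: 16–13 for D.
D vs B: 24–5 for D.
D beats every other option head-to-head.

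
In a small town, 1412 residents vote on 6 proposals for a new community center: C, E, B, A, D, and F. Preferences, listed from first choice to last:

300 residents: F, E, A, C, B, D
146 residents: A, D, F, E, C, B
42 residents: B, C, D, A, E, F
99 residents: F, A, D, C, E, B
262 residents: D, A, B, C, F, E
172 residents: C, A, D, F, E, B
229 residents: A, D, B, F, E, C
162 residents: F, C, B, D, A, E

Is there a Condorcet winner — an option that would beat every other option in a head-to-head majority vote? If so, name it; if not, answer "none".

A

A vs C: 1036–376 for A.
A vs E: 1112–300 for A.
A vs B: 1208–204 for A.
A vs D: 946–466 for A.
A vs F: 851–561 for A.
A beats every other option head-to-head.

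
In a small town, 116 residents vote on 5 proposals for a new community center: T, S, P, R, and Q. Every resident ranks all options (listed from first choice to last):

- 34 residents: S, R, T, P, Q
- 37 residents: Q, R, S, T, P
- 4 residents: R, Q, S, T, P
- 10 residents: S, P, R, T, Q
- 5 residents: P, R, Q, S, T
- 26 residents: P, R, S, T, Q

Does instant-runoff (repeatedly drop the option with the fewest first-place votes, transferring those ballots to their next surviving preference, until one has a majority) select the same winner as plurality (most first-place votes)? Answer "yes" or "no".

Instant-runoff — R1 T 0, S 44, P 31, R 4, Q 37 (T out); R2 S 44, P 31, R 4, Q 37 (R out); R3 S 44, P 31, Q 41 (P out); R4 S 70, Q 46 (S winner). Winner: S.
Plurality — first-place votes: T 0, S 44, P 31, R 4, Q 37. Winner: S.
The two methods agree.

yes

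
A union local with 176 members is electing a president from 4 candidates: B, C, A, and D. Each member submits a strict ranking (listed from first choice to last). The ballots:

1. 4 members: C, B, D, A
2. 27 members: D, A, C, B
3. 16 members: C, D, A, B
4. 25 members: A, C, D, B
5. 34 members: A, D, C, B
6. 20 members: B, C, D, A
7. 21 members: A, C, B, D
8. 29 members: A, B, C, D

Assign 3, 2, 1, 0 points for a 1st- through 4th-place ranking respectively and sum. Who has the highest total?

A

B: 4·2 + 27·0 + 16·0 + 25·0 + 34·0 + 20·3 + 21·1 + 29·2 = 147
C: 4·3 + 27·1 + 16·3 + 25·2 + 34·1 + 20·2 + 21·2 + 29·1 = 282
A: 4·0 + 27·2 + 16·1 + 25·3 + 34·3 + 20·0 + 21·3 + 29·3 = 397
D: 4·1 + 27·3 + 16·2 + 25·1 + 34·2 + 20·1 + 21·0 + 29·0 = 230
A has the highest Borda score (397).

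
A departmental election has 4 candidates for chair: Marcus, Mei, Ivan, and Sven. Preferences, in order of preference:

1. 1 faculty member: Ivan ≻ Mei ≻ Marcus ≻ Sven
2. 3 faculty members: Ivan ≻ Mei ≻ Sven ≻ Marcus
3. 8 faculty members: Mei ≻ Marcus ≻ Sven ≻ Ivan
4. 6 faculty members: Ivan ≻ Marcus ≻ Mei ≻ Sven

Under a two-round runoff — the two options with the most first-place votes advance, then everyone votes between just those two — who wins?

Round 1 first-place votes: Marcus 0, Mei 8, Ivan 10, Sven 0.
Ivan and Mei advance.
Runoff: Ivan is preferred to Mei by 10 voters; Mei by 8.
Ivan wins the runoff.

Ivan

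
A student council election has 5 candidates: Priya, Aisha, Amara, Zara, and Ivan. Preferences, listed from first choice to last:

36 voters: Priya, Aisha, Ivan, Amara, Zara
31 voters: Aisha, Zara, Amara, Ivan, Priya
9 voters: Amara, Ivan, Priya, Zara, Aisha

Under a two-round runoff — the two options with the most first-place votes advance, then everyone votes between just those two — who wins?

Priya

Round 1 first-place votes: Priya 36, Aisha 31, Amara 9, Zara 0, Ivan 0.
Priya and Aisha advance.
Runoff: Priya is preferred to Aisha by 45 voters; Aisha by 31.
Priya wins the runoff.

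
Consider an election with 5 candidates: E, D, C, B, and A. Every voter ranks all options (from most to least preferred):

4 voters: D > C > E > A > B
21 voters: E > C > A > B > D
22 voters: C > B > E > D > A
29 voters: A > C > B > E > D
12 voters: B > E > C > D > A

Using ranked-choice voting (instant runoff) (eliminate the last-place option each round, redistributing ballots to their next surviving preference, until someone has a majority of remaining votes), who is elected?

E

Round 1: E 21, D 4, C 22, B 12, A 29. Eliminate D.
Round 2: E 21, C 26, B 12, A 29. Eliminate B.
Round 3: E 33, C 26, A 29. Eliminate C.
Round 4: E 59, A 29. E has a majority.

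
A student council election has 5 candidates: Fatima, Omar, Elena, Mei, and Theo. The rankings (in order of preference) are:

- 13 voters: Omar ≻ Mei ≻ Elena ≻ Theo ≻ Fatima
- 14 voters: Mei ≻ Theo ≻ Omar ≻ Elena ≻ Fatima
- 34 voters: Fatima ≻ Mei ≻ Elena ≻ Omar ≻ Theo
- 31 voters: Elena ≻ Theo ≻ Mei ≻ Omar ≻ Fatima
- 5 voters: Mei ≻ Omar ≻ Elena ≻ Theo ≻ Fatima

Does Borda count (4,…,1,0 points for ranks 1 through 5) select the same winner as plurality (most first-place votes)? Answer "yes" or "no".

Borda — scores: Fatima 136, Omar 160, Elena 242, Mei 279, Theo 153. Winner: Mei.
Plurality — first-place votes: Fatima 34, Omar 13, Elena 31, Mei 19, Theo 0. Winner: Fatima.
The two methods disagree.

no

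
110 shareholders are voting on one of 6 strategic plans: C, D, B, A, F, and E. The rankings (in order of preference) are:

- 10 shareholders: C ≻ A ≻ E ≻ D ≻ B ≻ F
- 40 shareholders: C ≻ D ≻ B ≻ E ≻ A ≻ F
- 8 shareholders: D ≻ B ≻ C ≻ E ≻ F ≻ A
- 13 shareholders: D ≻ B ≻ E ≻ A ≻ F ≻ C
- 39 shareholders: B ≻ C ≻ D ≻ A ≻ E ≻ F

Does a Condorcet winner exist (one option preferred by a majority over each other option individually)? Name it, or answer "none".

Checking pairwise contests:
B beats C 60–50.
C beats D 89–21.
D beats B 71–39.
C beats A 97–13.
C beats F 97–13.
C beats E 97–13.
Every option loses at least one head-to-head, so there is no Condorcet winner.

none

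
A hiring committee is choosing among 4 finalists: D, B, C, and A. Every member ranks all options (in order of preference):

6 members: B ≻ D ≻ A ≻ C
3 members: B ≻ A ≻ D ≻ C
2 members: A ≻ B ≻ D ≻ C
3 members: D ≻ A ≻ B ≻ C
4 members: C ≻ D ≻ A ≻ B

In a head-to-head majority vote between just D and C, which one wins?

D

Voters preferring D to C: 14; preferring C to D: 4.
D wins the head-to-head.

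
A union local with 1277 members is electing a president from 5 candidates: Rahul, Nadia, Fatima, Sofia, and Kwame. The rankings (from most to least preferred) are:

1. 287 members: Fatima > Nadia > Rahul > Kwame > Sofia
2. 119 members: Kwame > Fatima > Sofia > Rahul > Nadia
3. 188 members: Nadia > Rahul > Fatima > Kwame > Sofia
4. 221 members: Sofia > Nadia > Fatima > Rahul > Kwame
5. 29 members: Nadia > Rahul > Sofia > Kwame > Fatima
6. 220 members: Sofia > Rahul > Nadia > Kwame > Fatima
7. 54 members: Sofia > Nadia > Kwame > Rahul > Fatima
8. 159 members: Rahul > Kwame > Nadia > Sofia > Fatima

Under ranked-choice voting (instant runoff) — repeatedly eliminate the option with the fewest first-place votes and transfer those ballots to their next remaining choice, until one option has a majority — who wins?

Round 1: Rahul 159, Nadia 217, Fatima 287, Sofia 495, Kwame 119. Eliminate Kwame.
Round 2: Rahul 159, Nadia 217, Fatima 406, Sofia 495. Eliminate Rahul.
Round 3: Nadia 376, Fatima 406, Sofia 495. Eliminate Nadia.
Round 4: Fatima 594, Sofia 683. Sofia has a majority.

Sofia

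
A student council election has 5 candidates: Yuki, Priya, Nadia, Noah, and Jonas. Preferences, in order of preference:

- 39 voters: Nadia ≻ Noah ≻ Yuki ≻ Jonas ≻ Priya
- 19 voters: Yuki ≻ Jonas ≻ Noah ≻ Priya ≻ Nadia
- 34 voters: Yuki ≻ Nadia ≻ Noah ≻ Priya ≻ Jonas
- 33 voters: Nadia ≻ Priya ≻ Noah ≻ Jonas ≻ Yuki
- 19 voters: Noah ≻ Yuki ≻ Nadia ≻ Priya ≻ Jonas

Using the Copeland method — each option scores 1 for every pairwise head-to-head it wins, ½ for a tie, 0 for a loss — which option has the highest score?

Yuki: beats Priya and Jonas; ties Nadia; loses to Noah → score 2.5.
Priya: beats Jonas; loses to Yuki, Nadia, and Noah → score 1.
Nadia: beats Priya, Noah, and Jonas; ties Yuki → score 3.5.
Noah: beats Yuki, Priya, and Jonas; loses to Nadia → score 3.
Jonas: loses to Yuki, Priya, Nadia, and Noah → score 0.
Nadia has the best pairwise record.

Nadia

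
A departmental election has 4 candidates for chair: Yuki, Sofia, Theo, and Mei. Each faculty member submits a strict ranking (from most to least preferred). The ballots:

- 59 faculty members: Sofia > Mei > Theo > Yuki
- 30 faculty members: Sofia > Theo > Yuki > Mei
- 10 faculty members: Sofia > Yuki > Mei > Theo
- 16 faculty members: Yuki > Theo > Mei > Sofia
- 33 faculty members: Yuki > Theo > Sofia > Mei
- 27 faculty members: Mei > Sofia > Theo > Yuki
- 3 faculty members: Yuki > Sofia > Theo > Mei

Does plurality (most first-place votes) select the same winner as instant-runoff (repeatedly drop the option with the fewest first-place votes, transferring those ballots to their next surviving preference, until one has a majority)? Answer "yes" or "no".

Plurality — first-place votes: Yuki 52, Sofia 99, Theo 0, Mei 27. Winner: Sofia.
Instant-runoff — R1 Yuki 52, Sofia 99, Theo 0, Mei 27 (Sofia winner). Winner: Sofia.
The two methods agree.

yes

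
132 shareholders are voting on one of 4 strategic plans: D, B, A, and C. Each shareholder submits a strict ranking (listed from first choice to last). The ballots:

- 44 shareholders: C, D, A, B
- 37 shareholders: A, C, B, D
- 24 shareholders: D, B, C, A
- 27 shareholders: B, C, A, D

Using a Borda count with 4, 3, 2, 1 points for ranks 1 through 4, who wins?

D: 44·3 + 37·1 + 24·4 + 27·1 = 292
B: 44·1 + 37·2 + 24·3 + 27·4 = 298
A: 44·2 + 37·4 + 24·1 + 27·2 = 314
C: 44·4 + 37·3 + 24·2 + 27·3 = 416
C has the highest Borda score (416).

C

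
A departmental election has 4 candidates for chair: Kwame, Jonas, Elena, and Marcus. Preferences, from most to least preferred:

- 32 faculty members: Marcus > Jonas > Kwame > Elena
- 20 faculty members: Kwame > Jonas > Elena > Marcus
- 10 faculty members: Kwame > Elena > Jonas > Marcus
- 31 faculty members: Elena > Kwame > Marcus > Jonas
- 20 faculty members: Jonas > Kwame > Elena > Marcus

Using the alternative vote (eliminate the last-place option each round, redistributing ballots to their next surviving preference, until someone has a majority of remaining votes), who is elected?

Kwame

Round 1: Kwame 30, Jonas 20, Elena 31, Marcus 32. Eliminate Jonas.
Round 2: Kwame 50, Elena 31, Marcus 32. Eliminate Elena.
Round 3: Kwame 81, Marcus 32. Kwame has a majority.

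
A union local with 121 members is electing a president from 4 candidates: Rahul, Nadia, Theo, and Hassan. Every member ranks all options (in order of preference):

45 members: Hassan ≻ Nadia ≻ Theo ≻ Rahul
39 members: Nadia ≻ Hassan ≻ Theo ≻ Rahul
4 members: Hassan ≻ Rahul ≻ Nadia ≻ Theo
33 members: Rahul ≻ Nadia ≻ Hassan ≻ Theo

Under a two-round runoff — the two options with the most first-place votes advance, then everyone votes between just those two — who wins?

Nadia

Round 1 first-place votes: Rahul 33, Nadia 39, Theo 0, Hassan 49.
Hassan and Nadia advance.
Runoff: Hassan is preferred to Nadia by 49 voters; Nadia by 72.
Nadia wins the runoff.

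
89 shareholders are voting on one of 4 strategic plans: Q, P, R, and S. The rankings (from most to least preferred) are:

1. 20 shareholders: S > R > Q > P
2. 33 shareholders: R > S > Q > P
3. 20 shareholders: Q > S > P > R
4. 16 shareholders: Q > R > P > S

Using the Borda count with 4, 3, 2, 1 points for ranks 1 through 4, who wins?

Q: 20·2 + 33·2 + 20·4 + 16·4 = 250
P: 20·1 + 33·1 + 20·2 + 16·2 = 125
R: 20·3 + 33·4 + 20·1 + 16·3 = 260
S: 20·4 + 33·3 + 20·3 + 16·1 = 255
R has the highest Borda score (260).

R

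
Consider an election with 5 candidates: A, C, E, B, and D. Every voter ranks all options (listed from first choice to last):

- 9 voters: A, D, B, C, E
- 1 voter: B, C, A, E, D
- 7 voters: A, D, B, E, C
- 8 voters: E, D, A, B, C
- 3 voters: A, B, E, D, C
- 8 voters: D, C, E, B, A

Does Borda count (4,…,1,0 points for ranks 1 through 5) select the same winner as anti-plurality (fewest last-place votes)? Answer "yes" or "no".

no

Borda — scores: A 94, C 36, E 62, B 61, D 107. Winner: D.
Anti-plurality — last-place votes: A 8, C 18, E 9, B 0, D 1. Winner: B.
The two methods disagree.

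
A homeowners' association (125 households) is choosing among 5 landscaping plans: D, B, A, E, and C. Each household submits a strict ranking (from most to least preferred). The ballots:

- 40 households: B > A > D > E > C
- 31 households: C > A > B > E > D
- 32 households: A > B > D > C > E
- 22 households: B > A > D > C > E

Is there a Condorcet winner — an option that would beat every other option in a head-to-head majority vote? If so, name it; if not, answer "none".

A

A vs D: 125–0 for A.
A vs B: 63–62 for A.
A vs E: 125–0 for A.
A vs C: 94–31 for A.
A beats every other option head-to-head.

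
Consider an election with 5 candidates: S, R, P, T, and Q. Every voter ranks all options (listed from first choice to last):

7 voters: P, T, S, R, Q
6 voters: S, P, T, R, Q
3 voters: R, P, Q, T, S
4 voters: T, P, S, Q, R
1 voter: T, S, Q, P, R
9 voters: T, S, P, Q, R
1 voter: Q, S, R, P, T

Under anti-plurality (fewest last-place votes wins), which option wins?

P

Last-place votes: S 3, R 14, P 0, T 1, Q 13.
P is ranked last by the fewest voters, so P wins.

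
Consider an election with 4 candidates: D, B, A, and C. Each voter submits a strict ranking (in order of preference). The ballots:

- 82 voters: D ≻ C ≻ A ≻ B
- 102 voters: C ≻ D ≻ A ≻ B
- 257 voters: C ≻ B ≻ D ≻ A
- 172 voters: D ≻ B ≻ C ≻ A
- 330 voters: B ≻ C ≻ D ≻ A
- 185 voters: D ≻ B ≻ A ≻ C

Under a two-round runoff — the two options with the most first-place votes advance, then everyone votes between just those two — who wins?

C

Round 1 first-place votes: D 439, B 330, A 0, C 359.
D and C advance.
Runoff: D is preferred to C by 439 voters; C by 689.
C wins the runoff.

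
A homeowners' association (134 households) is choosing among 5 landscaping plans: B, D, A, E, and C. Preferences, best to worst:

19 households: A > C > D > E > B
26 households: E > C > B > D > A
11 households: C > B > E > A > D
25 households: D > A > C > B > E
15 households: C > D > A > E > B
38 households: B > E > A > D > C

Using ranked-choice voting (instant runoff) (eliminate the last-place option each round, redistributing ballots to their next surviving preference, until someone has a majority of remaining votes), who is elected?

C

Round 1: B 38, D 25, A 19, E 26, C 26. Eliminate A.
Round 2: B 38, D 25, E 26, C 45. Eliminate D.
Round 3: B 38, E 26, C 70. C has a majority.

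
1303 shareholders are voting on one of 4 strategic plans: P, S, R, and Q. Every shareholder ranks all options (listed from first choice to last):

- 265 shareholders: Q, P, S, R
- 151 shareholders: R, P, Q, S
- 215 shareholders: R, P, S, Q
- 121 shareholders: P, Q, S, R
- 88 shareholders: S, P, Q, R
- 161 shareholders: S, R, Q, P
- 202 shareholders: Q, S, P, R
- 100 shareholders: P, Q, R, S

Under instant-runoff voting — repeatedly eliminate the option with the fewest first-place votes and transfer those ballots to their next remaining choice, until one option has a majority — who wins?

Round 1: P 221, S 249, R 366, Q 467. Eliminate P.
Round 2: S 249, R 366, Q 688. Q has a majority.

Q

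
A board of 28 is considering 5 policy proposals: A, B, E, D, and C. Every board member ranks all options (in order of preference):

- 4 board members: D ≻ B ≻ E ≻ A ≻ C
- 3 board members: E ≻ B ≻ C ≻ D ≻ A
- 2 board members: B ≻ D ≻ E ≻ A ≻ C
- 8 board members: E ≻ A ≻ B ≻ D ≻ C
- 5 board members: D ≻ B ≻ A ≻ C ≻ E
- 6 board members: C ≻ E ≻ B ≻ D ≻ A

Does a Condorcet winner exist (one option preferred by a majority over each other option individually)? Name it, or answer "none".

E

E vs A: 23–5 for E.
E vs B: 17–11 for E.
E vs D: 17–11 for E.
E vs C: 17–11 for E.
E beats every other option head-to-head.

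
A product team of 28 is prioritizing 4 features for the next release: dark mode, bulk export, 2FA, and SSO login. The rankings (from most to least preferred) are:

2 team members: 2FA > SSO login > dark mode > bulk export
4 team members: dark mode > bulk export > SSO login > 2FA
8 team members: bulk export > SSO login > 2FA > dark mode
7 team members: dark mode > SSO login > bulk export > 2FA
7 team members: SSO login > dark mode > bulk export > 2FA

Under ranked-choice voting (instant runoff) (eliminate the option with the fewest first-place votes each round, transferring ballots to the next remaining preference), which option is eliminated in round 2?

bulk export

Round 1: dark mode 11, bulk export 8, 2FA 2, SSO login 7. Eliminate 2FA.
Round 2: dark mode 11, bulk export 8, SSO login 9. Eliminate bulk export.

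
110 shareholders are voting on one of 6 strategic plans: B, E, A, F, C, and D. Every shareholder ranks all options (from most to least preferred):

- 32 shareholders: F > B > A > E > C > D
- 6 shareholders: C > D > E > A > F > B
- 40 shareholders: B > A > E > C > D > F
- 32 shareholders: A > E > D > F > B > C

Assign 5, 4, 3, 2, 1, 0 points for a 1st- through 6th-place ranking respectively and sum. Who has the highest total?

A

B: 32·4 + 6·0 + 40·5 + 32·1 = 360
E: 32·2 + 6·3 + 40·3 + 32·4 = 330
A: 32·3 + 6·2 + 40·4 + 32·5 = 428
F: 32·5 + 6·1 + 40·0 + 32·2 = 230
C: 32·1 + 6·5 + 40·2 + 32·0 = 142
D: 32·0 + 6·4 + 40·1 + 32·3 = 160
A has the highest Borda score (428).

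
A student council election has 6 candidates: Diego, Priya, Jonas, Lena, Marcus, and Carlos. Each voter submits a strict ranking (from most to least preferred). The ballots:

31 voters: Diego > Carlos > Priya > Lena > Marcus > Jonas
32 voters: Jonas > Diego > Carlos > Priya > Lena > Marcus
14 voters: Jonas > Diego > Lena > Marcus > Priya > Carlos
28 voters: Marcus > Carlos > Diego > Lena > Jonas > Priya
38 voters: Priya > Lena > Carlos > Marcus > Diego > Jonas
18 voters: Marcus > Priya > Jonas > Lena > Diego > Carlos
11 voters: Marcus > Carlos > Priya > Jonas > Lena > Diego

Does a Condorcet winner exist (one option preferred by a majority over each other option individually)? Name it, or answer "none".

none

Checking pairwise contests:
Marcus beats Diego 95–77.
Diego beats Priya 105–67.
Diego beats Jonas 97–75.
Diego beats Lena 105–67.
Priya beats Marcus 101–71.
Diego beats Carlos 95–77.
Every option loses at least one head-to-head, so there is no Condorcet winner.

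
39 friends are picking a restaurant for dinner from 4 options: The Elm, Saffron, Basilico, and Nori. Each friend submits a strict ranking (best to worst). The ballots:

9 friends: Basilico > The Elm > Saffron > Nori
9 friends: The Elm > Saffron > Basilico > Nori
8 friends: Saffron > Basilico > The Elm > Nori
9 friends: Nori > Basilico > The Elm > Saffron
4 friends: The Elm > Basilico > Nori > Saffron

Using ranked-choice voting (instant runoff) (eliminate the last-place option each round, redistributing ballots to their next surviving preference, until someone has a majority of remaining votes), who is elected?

Basilico

Round 1: The Elm 13, Saffron 8, Basilico 9, Nori 9. Eliminate Saffron.
Round 2: The Elm 13, Basilico 17, Nori 9. Eliminate Nori.
Round 3: The Elm 13, Basilico 26. Basilico has a majority.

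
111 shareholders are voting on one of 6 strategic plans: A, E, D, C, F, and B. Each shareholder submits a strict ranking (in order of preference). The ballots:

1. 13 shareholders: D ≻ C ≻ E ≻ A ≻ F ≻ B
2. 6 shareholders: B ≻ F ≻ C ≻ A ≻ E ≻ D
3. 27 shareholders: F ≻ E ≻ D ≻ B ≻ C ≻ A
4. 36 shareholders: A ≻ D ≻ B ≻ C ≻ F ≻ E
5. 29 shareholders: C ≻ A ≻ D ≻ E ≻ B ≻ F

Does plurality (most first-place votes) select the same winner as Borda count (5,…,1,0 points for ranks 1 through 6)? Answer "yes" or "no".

Plurality — first-place votes: A 36, E 0, D 13, C 29, F 27, B 6. Winner: A.
Borda — scores: A 334, E 211, D 377, C 314, F 208, B 221. Winner: D.
The two methods disagree.

no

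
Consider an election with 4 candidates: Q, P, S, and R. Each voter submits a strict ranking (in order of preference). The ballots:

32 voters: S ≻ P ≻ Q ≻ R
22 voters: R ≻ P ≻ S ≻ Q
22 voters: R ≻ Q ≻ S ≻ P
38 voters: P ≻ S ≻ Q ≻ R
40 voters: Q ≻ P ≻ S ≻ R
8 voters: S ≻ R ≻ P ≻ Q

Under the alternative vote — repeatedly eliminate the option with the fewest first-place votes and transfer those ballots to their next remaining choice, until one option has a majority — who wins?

S

Round 1: Q 40, P 38, S 40, R 44. Eliminate P.
Round 2: Q 40, S 78, R 44. Eliminate Q.
Round 3: S 118, R 44. S has a majority.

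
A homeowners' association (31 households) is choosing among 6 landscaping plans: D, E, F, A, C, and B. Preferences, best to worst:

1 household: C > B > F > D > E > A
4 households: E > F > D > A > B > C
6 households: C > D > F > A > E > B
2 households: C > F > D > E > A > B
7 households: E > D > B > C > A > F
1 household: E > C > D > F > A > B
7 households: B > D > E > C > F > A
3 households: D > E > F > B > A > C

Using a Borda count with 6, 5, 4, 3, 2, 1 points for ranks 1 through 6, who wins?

D

D: 1·3 + 4·4 + 6·5 + 2·4 + 7·5 + 1·4 + 7·5 + 3·6 = 149
E: 1·2 + 4·6 + 6·2 + 2·3 + 7·6 + 1·6 + 7·4 + 3·5 = 135
F: 1·4 + 4·5 + 6·4 + 2·5 + 7·1 + 1·3 + 7·2 + 3·4 = 94
A: 1·1 + 4·3 + 6·3 + 2·2 + 7·2 + 1·2 + 7·1 + 3·2 = 64
C: 1·6 + 4·1 + 6·6 + 2·6 + 7·3 + 1·5 + 7·3 + 3·1 = 108
B: 1·5 + 4·2 + 6·1 + 2·1 + 7·4 + 1·1 + 7·6 + 3·3 = 101
D has the highest Borda score (149).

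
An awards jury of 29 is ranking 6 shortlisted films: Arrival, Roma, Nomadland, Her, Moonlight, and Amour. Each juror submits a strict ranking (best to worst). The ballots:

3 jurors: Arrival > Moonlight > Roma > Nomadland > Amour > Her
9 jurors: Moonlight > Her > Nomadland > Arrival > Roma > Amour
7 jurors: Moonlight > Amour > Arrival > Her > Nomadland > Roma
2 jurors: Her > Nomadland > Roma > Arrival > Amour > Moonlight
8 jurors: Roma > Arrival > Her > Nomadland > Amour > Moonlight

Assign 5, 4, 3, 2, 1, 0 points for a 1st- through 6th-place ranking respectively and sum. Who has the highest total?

Moonlight

Arrival: 3·5 + 9·2 + 7·3 + 2·2 + 8·4 = 90
Roma: 3·3 + 9·1 + 7·0 + 2·3 + 8·5 = 64
Nomadland: 3·2 + 9·3 + 7·1 + 2·4 + 8·2 = 64
Her: 3·0 + 9·4 + 7·2 + 2·5 + 8·3 = 84
Moonlight: 3·4 + 9·5 + 7·5 + 2·0 + 8·0 = 92
Amour: 3·1 + 9·0 + 7·4 + 2·1 + 8·1 = 41
Moonlight has the highest Borda score (92).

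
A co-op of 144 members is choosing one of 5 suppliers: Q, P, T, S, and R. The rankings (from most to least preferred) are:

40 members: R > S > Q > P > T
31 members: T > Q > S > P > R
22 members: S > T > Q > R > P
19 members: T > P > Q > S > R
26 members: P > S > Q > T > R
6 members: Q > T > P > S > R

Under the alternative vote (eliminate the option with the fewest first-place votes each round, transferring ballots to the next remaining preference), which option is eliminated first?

Round 1: Q 6, P 26, T 50, S 22, R 40. Eliminate Q.

Q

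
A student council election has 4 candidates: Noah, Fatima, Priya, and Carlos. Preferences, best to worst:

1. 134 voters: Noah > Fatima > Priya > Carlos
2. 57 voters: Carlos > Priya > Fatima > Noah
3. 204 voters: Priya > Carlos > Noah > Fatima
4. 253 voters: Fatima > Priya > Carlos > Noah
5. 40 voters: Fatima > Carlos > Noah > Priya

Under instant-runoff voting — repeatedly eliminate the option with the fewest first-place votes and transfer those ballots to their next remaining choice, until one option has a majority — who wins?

Round 1: Noah 134, Fatima 293, Priya 204, Carlos 57. Eliminate Carlos.
Round 2: Noah 134, Fatima 293, Priya 261. Eliminate Noah.
Round 3: Fatima 427, Priya 261. Fatima has a majority.

Fatima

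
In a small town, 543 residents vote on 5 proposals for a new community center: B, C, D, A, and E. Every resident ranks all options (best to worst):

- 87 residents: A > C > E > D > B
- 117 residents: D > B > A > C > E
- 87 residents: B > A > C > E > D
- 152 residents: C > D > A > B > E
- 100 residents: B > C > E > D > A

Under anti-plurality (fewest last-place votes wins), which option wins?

Last-place votes: B 87, C 0, D 87, A 100, E 269.
C is ranked last by the fewest voters, so C wins.

C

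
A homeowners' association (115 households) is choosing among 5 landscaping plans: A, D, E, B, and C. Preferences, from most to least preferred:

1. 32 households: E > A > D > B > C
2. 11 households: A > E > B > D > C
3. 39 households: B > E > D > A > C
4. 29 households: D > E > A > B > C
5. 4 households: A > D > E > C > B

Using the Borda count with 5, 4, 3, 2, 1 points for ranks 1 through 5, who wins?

A: 32·4 + 11·5 + 39·2 + 29·3 + 4·5 = 368
D: 32·3 + 11·2 + 39·3 + 29·5 + 4·4 = 396
E: 32·5 + 11·4 + 39·4 + 29·4 + 4·3 = 488
B: 32·2 + 11·3 + 39·5 + 29·2 + 4·1 = 354
C: 32·1 + 11·1 + 39·1 + 29·1 + 4·2 = 119
E has the highest Borda score (488).

E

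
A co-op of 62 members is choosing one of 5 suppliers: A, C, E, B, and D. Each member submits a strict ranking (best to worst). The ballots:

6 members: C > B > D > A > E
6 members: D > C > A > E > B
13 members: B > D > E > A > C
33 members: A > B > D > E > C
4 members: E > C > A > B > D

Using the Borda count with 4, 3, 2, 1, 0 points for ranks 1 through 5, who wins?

A: 6·1 + 6·2 + 13·1 + 33·4 + 4·2 = 171
C: 6·4 + 6·3 + 13·0 + 33·0 + 4·3 = 54
E: 6·0 + 6·1 + 13·2 + 33·1 + 4·4 = 81
B: 6·3 + 6·0 + 13·4 + 33·3 + 4·1 = 173
D: 6·2 + 6·4 + 13·3 + 33·2 + 4·0 = 141
B has the highest Borda score (173).

B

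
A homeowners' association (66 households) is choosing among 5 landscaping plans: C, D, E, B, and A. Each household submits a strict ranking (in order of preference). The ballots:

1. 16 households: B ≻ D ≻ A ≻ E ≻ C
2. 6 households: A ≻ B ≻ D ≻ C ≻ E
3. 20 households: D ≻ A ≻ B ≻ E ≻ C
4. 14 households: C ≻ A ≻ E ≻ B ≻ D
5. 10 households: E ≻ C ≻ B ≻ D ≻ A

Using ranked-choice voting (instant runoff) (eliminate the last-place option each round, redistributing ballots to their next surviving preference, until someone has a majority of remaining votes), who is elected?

B

Round 1: C 14, D 20, E 10, B 16, A 6. Eliminate A.
Round 2: C 14, D 20, E 10, B 22. Eliminate E.
Round 3: C 24, D 20, B 22. Eliminate D.
Round 4: C 24, B 42. B has a majority.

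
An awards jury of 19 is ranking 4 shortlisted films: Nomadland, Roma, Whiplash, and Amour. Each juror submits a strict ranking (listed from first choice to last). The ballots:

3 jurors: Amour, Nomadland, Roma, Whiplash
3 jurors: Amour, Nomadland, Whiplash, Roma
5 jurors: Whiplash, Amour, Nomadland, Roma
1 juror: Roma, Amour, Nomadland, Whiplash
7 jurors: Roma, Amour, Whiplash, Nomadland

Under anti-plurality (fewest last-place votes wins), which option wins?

Last-place votes: Nomadland 7, Roma 8, Whiplash 4, Amour 0.
Amour is ranked last by the fewest voters, so Amour wins.

Amour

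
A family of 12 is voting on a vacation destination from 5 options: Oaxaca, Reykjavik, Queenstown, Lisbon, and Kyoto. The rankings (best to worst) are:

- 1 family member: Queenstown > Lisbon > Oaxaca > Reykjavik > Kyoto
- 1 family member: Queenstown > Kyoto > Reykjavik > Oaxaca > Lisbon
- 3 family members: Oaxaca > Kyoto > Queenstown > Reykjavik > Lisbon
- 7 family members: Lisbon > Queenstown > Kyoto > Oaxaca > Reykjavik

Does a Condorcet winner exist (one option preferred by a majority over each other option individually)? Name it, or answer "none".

Lisbon

Lisbon vs Oaxaca: 8–4 for Lisbon.
Lisbon vs Reykjavik: 8–4 for Lisbon.
Lisbon vs Queenstown: 7–5 for Lisbon.
Lisbon vs Kyoto: 8–4 for Lisbon.
Lisbon beats every other option head-to-head.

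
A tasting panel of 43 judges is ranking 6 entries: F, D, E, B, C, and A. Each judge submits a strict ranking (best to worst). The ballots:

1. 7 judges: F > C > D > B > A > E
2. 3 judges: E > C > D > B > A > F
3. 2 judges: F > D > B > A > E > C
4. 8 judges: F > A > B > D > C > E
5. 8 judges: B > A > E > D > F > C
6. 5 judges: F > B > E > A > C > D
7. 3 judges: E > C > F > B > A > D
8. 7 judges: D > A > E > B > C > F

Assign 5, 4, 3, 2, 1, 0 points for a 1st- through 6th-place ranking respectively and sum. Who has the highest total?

B

F: 7·5 + 3·0 + 2·5 + 8·5 + 8·1 + 5·5 + 3·3 + 7·0 = 127
D: 7·3 + 3·3 + 2·4 + 8·2 + 8·2 + 5·0 + 3·0 + 7·5 = 105
E: 7·0 + 3·5 + 2·1 + 8·0 + 8·3 + 5·3 + 3·5 + 7·3 = 92
B: 7·2 + 3·2 + 2·3 + 8·3 + 8·5 + 5·4 + 3·2 + 7·2 = 130
C: 7·4 + 3·4 + 2·0 + 8·1 + 8·0 + 5·1 + 3·4 + 7·1 = 72
A: 7·1 + 3·1 + 2·2 + 8·4 + 8·4 + 5·2 + 3·1 + 7·4 = 119
B has the highest Borda score (130).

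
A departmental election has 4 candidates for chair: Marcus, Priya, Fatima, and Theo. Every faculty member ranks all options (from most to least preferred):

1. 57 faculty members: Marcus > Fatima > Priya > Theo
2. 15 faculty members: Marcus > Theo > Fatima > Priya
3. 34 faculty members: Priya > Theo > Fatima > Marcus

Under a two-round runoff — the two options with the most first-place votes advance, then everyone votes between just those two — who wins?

Round 1 first-place votes: Marcus 72, Priya 34, Fatima 0, Theo 0.
Marcus and Priya advance.
Runoff: Marcus is preferred to Priya by 72 voters; Priya by 34.
Marcus wins the runoff.

Marcus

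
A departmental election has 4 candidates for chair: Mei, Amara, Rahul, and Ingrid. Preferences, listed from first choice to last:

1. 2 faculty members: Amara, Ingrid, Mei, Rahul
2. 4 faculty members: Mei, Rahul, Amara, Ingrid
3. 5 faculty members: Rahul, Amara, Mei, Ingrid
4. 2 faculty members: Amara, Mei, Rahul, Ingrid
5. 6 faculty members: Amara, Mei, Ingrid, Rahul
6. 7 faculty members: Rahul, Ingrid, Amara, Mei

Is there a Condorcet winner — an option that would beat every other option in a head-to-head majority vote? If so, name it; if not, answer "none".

Checking pairwise contests:
Amara beats Mei 22–4.
Rahul beats Amara 16–10.
Mei beats Rahul 14–12.
Mei beats Ingrid 17–9.
Every option loses at least one head-to-head, so there is no Condorcet winner.

none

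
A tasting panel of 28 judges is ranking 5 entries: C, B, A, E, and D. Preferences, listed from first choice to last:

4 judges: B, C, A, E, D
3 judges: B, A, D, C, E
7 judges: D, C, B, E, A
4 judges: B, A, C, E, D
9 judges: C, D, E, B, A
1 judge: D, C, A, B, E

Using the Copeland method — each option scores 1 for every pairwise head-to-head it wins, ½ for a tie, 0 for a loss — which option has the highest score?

C: beats B, A, E, and D → score 4.
B: beats A and E; loses to C and D → score 2.
A: loses to C, B, E, and D → score 0.
E: beats A; loses to C, B, and D → score 1.
D: beats B, A, and E; loses to C → score 3.
C has the best pairwise record.

C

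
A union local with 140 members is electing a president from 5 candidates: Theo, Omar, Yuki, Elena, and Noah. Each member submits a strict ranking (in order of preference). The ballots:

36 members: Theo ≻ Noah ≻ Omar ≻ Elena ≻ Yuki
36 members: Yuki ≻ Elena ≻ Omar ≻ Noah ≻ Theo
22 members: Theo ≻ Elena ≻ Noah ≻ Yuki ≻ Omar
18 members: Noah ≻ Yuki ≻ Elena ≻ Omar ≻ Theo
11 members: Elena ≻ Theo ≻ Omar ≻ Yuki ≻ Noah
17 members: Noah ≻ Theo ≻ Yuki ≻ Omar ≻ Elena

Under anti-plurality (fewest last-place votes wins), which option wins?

Noah

Last-place votes: Theo 54, Omar 22, Yuki 36, Elena 17, Noah 11.
Noah is ranked last by the fewest voters, so Noah wins.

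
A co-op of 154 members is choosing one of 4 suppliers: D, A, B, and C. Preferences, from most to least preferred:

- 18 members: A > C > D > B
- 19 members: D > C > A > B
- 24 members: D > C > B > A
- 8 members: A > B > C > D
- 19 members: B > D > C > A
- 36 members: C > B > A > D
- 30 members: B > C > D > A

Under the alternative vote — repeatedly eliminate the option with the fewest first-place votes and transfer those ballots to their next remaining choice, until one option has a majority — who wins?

Round 1: D 43, A 26, B 49, C 36. Eliminate A.
Round 2: D 43, B 57, C 54. Eliminate D.
Round 3: B 57, C 97. C has a majority.

C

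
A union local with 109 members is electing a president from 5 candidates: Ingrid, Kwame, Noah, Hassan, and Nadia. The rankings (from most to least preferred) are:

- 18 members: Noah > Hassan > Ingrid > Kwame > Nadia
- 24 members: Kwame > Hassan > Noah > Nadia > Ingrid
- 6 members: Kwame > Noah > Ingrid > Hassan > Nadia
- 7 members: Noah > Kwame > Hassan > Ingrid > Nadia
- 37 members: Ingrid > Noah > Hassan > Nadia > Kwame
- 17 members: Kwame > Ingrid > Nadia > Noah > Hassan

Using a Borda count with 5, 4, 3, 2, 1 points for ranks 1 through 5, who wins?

Ingrid: 18·3 + 24·1 + 6·3 + 7·2 + 37·5 + 17·4 = 363
Kwame: 18·2 + 24·5 + 6·5 + 7·4 + 37·1 + 17·5 = 336
Noah: 18·5 + 24·3 + 6·4 + 7·5 + 37·4 + 17·2 = 403
Hassan: 18·4 + 24·4 + 6·2 + 7·3 + 37·3 + 17·1 = 329
Nadia: 18·1 + 24·2 + 6·1 + 7·1 + 37·2 + 17·3 = 204
Noah has the highest Borda score (403).

Noah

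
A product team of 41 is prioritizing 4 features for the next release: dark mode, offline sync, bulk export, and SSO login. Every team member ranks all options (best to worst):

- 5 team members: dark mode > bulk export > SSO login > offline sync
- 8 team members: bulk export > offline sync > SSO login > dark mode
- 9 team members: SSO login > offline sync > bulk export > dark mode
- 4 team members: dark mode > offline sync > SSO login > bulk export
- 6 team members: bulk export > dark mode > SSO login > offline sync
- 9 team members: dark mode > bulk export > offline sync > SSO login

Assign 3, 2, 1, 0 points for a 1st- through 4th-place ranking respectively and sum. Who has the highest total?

dark mode: 5·3 + 8·0 + 9·0 + 4·3 + 6·2 + 9·3 = 66
offline sync: 5·0 + 8·2 + 9·2 + 4·2 + 6·0 + 9·1 = 51
bulk export: 5·2 + 8·3 + 9·1 + 4·0 + 6·3 + 9·2 = 79
SSO login: 5·1 + 8·1 + 9·3 + 4·1 + 6·1 + 9·0 = 50
bulk export has the highest Borda score (79).

bulk export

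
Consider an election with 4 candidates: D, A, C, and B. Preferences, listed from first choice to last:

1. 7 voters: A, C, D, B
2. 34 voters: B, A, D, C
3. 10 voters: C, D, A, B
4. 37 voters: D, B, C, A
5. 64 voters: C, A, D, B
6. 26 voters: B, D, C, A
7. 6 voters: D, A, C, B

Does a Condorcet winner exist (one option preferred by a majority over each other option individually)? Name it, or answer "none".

Checking pairwise contests:
A beats D 105–79.
C beats A 137–47.
D beats C 103–81.
D beats B 124–60.
Every option loses at least one head-to-head, so there is no Condorcet winner.

none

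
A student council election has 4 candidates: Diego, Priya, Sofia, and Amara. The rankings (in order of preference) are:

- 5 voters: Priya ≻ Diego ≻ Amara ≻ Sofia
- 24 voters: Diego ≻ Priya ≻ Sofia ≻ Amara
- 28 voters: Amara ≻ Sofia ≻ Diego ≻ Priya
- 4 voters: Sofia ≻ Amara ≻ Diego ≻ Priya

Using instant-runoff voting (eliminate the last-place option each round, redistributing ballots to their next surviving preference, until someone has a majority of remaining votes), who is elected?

Round 1: Diego 24, Priya 5, Sofia 4, Amara 28. Eliminate Sofia.
Round 2: Diego 24, Priya 5, Amara 32. Amara has a majority.

Amara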